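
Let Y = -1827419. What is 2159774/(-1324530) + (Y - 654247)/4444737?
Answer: -195252552673/89199810585 ≈ -2.1889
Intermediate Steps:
2159774/(-1324530) + (Y - 654247)/4444737 = 2159774/(-1324530) + (-1827419 - 654247)/4444737 = 2159774*(-1/1324530) - 2481666*1/4444737 = -1079887/662265 - 75202/134689 = -195252552673/89199810585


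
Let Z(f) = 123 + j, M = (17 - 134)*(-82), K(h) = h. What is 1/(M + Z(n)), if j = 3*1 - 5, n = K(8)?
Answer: 1/9715 ≈ 0.00010293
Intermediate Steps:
n = 8
j = -2 (j = 3 - 5 = -2)
M = 9594 (M = -117*(-82) = 9594)
Z(f) = 121 (Z(f) = 123 - 2 = 121)
1/(M + Z(n)) = 1/(9594 + 121) = 1/9715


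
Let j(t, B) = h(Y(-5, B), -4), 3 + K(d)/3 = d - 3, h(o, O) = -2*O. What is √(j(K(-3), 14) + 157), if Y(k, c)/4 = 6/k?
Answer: √165 ≈ 12.845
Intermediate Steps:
Y(k, c) = 24/k (Y(k, c) = 4*(6/k) = 24/k)
K(d) = -18 + 3*d (K(d) = -9 + 3*(d - 3) = -9 + 3*(-3 + d) = -9 + (-9 + 3*d) = -18 + 3*d)
j(t, B) = 8 (j(t, B) = -2*(-4) = 8)
√(j(K(-3), 14) + 157) = √(8 + 157) = √165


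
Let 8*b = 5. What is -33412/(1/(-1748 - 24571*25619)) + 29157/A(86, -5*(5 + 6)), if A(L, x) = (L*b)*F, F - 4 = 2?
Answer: 4843647063929818/215 ≈ 2.2529e+13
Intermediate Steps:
b = 5/8 (b = (⅛)*5 = 5/8 ≈ 0.62500)
F = 6 (F = 4 + 2 = 6)
A(L, x) = 15*L/4 (A(L, x) = (L*(5/8))*6 = (5*L/8)*6 = 15*L/4)
-33412/(1/(-1748 - 24571*25619)) + 29157/A(86, -5*(5 + 6)) = -33412/(1/(-1748 - 24571*25619)) + 29157/(((15/4)*86)) = -33412/((1/25619)/(-26319)) + 29157/(645/2) = -33412/((-1/26319*1/25619)) + 29157*(2/645) = -33412/(-1/674266461) + 19438/215 = -33412*(-674266461) + 19438/215 = 22528590994932 + 19438/215 = 4843647063929818/215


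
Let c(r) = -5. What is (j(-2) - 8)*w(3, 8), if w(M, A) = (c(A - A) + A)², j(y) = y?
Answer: -90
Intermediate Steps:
w(M, A) = (-5 + A)²
(j(-2) - 8)*w(3, 8) = (-2 - 8)*(-5 + 8)² = -10*3² = -10*9 = -90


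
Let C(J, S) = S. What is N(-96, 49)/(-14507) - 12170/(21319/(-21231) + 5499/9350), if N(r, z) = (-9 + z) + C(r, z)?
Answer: 393785891960119/13461091103 ≈ 29254.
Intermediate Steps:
N(r, z) = -9 + 2*z (N(r, z) = (-9 + z) + z = -9 + 2*z)
N(-96, 49)/(-14507) - 12170/(21319/(-21231) + 5499/9350) = (-9 + 2*49)/(-14507) - 12170/(21319/(-21231) + 5499/9350) = (-9 + 98)*(-1/14507) - 12170/(21319*(-1/21231) + 5499*(1/9350)) = 89*(-1/14507) - 12170/(-21319/21231 + 5499/9350) = -1/163 - 12170/(-82583381/198509850) = -1/163 - 12170*(-198509850/82583381) = -1/163 + 2415864874500/82583381 = 393785891960119/13461091103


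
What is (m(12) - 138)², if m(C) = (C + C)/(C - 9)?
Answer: 16900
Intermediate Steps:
m(C) = 2*C/(-9 + C) (m(C) = (2*C)/(-9 + C) = 2*C/(-9 + C))
(m(12) - 138)² = (2*12/(-9 + 12) - 138)² = (2*12/3 - 138)² = (2*12*(⅓) - 138)² = (8 - 138)² = (-130)² = 16900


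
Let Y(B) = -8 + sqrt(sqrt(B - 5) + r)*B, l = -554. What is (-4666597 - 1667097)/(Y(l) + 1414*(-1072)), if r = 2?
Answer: 6333694/(1515816 + 554*sqrt(2 + I*sqrt(559))) ≈ 4.1729 - 0.0050203*I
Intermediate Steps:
Y(B) = -8 + B*sqrt(2 + sqrt(-5 + B)) (Y(B) = -8 + sqrt(sqrt(B - 5) + 2)*B = -8 + sqrt(sqrt(-5 + B) + 2)*B = -8 + sqrt(2 + sqrt(-5 + B))*B = -8 + B*sqrt(2 + sqrt(-5 + B)))
(-4666597 - 1667097)/(Y(l) + 1414*(-1072)) = (-4666597 - 1667097)/((-8 - 554*sqrt(2 + sqrt(-5 - 554))) + 1414*(-1072)) = -6333694/((-8 - 554*sqrt(2 + sqrt(-559))) - 1515808) = -6333694/((-8 - 554*sqrt(2 + I*sqrt(559))) - 1515808) = -6333694/(-1515816 - 554*sqrt(2 + I*sqrt(559)))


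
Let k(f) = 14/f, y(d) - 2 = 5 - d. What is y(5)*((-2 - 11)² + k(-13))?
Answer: 4366/13 ≈ 335.85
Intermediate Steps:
y(d) = 7 - d (y(d) = 2 + (5 - d) = 7 - d)
y(5)*((-2 - 11)² + k(-13)) = (7 - 1*5)*((-2 - 11)² + 14/(-13)) = (7 - 5)*((-13)² + 14*(-1/13)) = 2*(169 - 14/13) = 2*(2183/13) = 4366/13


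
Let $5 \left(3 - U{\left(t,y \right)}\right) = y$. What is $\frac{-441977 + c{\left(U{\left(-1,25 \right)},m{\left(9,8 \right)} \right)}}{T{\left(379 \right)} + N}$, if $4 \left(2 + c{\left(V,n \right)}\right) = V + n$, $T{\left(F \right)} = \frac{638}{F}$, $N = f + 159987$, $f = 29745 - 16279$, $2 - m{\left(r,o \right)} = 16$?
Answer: $- \frac{167511557}{65739325} \approx -2.5481$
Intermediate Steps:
$m{\left(r,o \right)} = -14$ ($m{\left(r,o \right)} = 2 - 16 = -14$)
$U{\left(t,y \right)} = 3 - \frac{y}{5}$
$f = 13466$ ($f = 29745 - 16279 = 13466$)
$N = 173453$ ($N = 13466 + 159987 = 173453$)
$c{\left(V,n \right)} = -2 + \frac{V}{4} + \frac{n}{4}$ ($c{\left(V,n \right)} = -2 + \frac{V + n}{4} = -2 + \left(\frac{V}{4} + \frac{n}{4}\right) = -2 + \frac{V}{4} + \frac{n}{4}$)
$\frac{-441977 + c{\left(U{\left(-1,25 \right)},m{\left(9,8 \right)} \right)}}{T{\left(379 \right)} + N} = \frac{-441977 + \left(-2 + \frac{3 - 5}{4} + \frac{1}{4} \left(-14\right)\right)}{\frac{638}{379} + 173453} = \frac{-441977 - \left(\frac{11}{2} - \frac{3 - 5}{4}\right)}{638 \cdot \frac{1}{379} + 173453} = \frac{-441977 - 6}{\frac{638}{379} + 173453} = \frac{-441977 - 6}{\frac{65739325}{379}} = \left(-441977 - 6\right) \frac{379}{65739325} = \left(-441983\right) \frac{379}{65739325} = - \frac{167511557}{65739325}$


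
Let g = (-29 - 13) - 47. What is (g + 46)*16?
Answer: -688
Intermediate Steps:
g = -89 (g = -42 - 47 = -89)
(g + 46)*16 = (-89 + 46)*16 = -43*16 = -688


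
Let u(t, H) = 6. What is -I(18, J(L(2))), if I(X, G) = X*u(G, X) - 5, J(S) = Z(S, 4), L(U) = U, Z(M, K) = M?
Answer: -103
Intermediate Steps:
J(S) = S
I(X, G) = -5 + 6*X (I(X, G) = X*6 - 5 = 6*X - 5 = -5 + 6*X)
-I(18, J(L(2))) = -(-5 + 6*18) = -(-5 + 108) = -1*103 = -103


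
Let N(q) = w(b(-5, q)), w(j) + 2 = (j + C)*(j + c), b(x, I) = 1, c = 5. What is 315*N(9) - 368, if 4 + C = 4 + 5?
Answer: 10342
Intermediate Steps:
C = 5 (C = -4 + (4 + 5) = -4 + 9 = 5)
w(j) = -2 + (5 + j)**2 (w(j) = -2 + (j + 5)*(j + 5) = -2 + (5 + j)*(5 + j) = -2 + (5 + j)**2)
N(q) = 34 (N(q) = 23 + 1**2 + 10*1 = 23 + 1 + 10 = 34)
315*N(9) - 368 = 315*34 - 368 = 10710 - 368 = 10342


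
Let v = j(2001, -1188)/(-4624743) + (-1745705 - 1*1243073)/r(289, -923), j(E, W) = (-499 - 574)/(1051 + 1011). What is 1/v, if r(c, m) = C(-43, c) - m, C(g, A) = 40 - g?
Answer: -4796718693198/14250822367669955 ≈ -0.00033659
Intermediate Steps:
j(E, W) = -1073/2062
r(c, m) = 83 - m (r(c, m) = (40 - 1*(-43)) - m = (40 + 43) - m = 83 - m)
v = -14250822367669955/4796718693198 (v = -1073/2062/(-4624743) + (-1745705 - 1*1243073)/(83 - 1*(-923)) = -1073/2062*(-1/4624743) + (-1745705 - 1243073)/(83 + 923) = 1073/9536220066 - 2988778/1006 = 1073/9536220066 - 2988778*1/1006 = 1073/9536220066 - 1494389/503 = -14250822367669955/4796718693198 ≈ -2971.0)
1/v = 1/(-14250822367669955/4796718693198) = -4796718693198/14250822367669955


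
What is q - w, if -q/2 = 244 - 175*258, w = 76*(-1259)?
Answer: 185496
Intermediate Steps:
w = -95684
q = 89812 (q = -2*(244 - 175*258) = -2*(244 - 45150) = -2*(-44906) = 89812)
q - w = 89812 - 1*(-95684) = 89812 + 95684 = 185496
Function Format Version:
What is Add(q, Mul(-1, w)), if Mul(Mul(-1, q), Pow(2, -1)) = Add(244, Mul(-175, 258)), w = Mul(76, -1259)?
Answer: 185496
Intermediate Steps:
w = -95684
q = 89812 (q = Mul(-2, Add(244, Mul(-175, 258))) = Mul(-2, Add(244, -45150)) = Mul(-2, -44906) = 89812)
Add(q, Mul(-1, w)) = Add(89812, Mul(-1, -95684)) = Add(89812, 95684) = 185496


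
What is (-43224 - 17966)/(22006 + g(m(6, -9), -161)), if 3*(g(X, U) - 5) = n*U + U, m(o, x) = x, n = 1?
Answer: -183570/65711 ≈ -2.7936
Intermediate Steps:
g(X, U) = 5 + 2*U/3 (g(X, U) = 5 + (1*U + U)/3 = 5 + (U + U)/3 = 5 + (2*U)/3 = 5 + 2*U/3)
(-43224 - 17966)/(22006 + g(m(6, -9), -161)) = (-43224 - 17966)/(22006 + (5 + (⅔)*(-161))) = -61190/(22006 + (5 - 322/3)) = -61190/(22006 - 307/3) = -61190/65711/3 = -61190*3/65711 = -183570/65711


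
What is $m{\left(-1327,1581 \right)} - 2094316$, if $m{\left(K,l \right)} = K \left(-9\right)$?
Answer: $-2082373$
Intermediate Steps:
$m{\left(K,l \right)} = - 9 K$
$m{\left(-1327,1581 \right)} - 2094316 = \left(-9\right) \left(-1327\right) - 2094316 = 11943 - 2094316 = -2082373$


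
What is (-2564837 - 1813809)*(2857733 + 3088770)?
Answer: -26037631574938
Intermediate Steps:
(-2564837 - 1813809)*(2857733 + 3088770) = -4378646*5946503 = -26037631574938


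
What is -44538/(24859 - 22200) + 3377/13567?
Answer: -595267603/36074653 ≈ -16.501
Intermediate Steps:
-44538/(24859 - 22200) + 3377/13567 = -44538/2659 + 3377*(1/13567) = -44538*1/2659 + 3377/13567 = -44538/2659 + 3377/13567 = -595267603/36074653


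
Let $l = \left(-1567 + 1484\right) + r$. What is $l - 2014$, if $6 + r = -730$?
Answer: $-2833$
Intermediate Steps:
$r = -736$ ($r = -6 - 730 = -736$)
$l = -819$ ($l = \left(-1567 + 1484\right) - 736 = -83 - 736 = -819$)
$l - 2014 = -819 - 2014 = -2833$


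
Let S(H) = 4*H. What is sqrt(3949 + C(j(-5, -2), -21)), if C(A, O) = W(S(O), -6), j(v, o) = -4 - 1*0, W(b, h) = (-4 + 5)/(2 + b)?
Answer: 19*sqrt(73554)/82 ≈ 62.841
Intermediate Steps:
W(b, h) = 1/(2 + b)
j(v, o) = -4 (j(v, o) = -4 + 0 = -4)
C(A, O) = 1/(2 + 4*O)
sqrt(3949 + C(j(-5, -2), -21)) = sqrt(3949 + 1/(2*(1 + 2*(-21)))) = sqrt(3949 + 1/(2*(1 - 42))) = sqrt(3949 + (1/2)/(-41)) = sqrt(3949 + (1/2)*(-1/41)) = sqrt(3949 - 1/82) = sqrt(323817/82) = 19*sqrt(73554)/82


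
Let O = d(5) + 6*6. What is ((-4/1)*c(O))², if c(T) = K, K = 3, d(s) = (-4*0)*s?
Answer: 144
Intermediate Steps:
d(s) = 0 (d(s) = 0*s = 0)
O = 36 (O = 0 + 6*6 = 0 + 36 = 36)
c(T) = 3
((-4/1)*c(O))² = (-4/1*3)² = (-4*1*3)² = (-4*3)² = (-12)² = 144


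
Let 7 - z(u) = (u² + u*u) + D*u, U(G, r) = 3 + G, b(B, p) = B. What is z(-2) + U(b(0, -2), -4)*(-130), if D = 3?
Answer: -385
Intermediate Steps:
z(u) = 7 - 3*u - 2*u² (z(u) = 7 - ((u² + u*u) + 3*u) = 7 - ((u² + u²) + 3*u) = 7 - (2*u² + 3*u) = 7 + (-3*u - 2*u²) = 7 - 3*u - 2*u²)
z(-2) + U(b(0, -2), -4)*(-130) = (7 - 3*(-2) - 2*(-2)²) + (3 + 0)*(-130) = (7 + 6 - 2*4) + 3*(-130) = (7 + 6 - 8) - 390 = 5 - 390 = -385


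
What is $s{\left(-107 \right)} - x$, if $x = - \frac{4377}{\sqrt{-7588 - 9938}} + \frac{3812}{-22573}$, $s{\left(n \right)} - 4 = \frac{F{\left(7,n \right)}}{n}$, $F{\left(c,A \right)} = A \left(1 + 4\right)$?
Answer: $\frac{206969}{22573} - \frac{1459 i \sqrt{17526}}{5842} \approx 9.1689 - 33.062 i$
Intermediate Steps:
$F{\left(c,A \right)} = 5 A$ ($F{\left(c,A \right)} = A 5 = 5 A$)
$s{\left(n \right)} = 9$ ($s{\left(n \right)} = 4 + \frac{5 n}{n} = 4 + 5 = 9$)
$x = - \frac{3812}{22573} + \frac{1459 i \sqrt{17526}}{5842}$ ($x = - \frac{4377}{\sqrt{-17526}} + 3812 \left(- \frac{1}{22573}\right) = - \frac{4377}{i \sqrt{17526}} - \frac{3812}{22573} = - 4377 \left(- \frac{i \sqrt{17526}}{17526}\right) - \frac{3812}{22573} = \frac{1459 i \sqrt{17526}}{5842} - \frac{3812}{22573} = - \frac{3812}{22573} + \frac{1459 i \sqrt{17526}}{5842} \approx -0.16887 + 33.062 i$)
$s{\left(-107 \right)} - x = 9 - \left(- \frac{3812}{22573} + \frac{1459 i \sqrt{17526}}{5842}\right) = 9 + \left(\frac{3812}{22573} - \frac{1459 i \sqrt{17526}}{5842}\right) = \frac{206969}{22573} - \frac{1459 i \sqrt{17526}}{5842}$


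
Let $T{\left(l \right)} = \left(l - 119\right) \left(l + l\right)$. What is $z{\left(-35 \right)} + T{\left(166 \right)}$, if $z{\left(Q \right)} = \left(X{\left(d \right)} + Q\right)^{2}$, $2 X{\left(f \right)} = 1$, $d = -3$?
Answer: $\frac{67177}{4} \approx 16794.0$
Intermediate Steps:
$X{\left(f \right)} = \frac{1}{2}$ ($X{\left(f \right)} = \frac{1}{2} \cdot 1 = \frac{1}{2}$)
$z{\left(Q \right)} = \left(\frac{1}{2} + Q\right)^{2}$
$T{\left(l \right)} = 2 l \left(-119 + l\right)$ ($T{\left(l \right)} = \left(-119 + l\right) 2 l = 2 l \left(-119 + l\right)$)
$z{\left(-35 \right)} + T{\left(166 \right)} = \frac{\left(1 + 2 \left(-35\right)\right)^{2}}{4} + 2 \cdot 166 \left(-119 + 166\right) = \frac{\left(1 - 70\right)^{2}}{4} + 2 \cdot 166 \cdot 47 = \frac{\left(-69\right)^{2}}{4} + 15604 = \frac{1}{4} \cdot 4761 + 15604 = \frac{4761}{4} + 15604 = \frac{67177}{4}$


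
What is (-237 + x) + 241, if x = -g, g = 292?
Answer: -288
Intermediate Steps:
x = -292 (x = -1*292 = -292)
(-237 + x) + 241 = (-237 - 292) + 241 = -529 + 241 = -288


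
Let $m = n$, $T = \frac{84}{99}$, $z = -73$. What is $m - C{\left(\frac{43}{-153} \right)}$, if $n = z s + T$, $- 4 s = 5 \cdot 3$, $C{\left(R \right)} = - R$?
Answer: $\frac{1846705}{6732} \approx 274.32$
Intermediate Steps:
$s = - \frac{15}{4}$ ($s = - \frac{5 \cdot 3}{4} = \left(- \frac{1}{4}\right) 15 = - \frac{15}{4} \approx -3.75$)
$T = \frac{28}{33}$ ($T = 84 \cdot \frac{1}{99} = \frac{28}{33} \approx 0.84848$)
$n = \frac{36247}{132}$ ($n = \left(-73\right) \left(- \frac{15}{4}\right) + \frac{28}{33} = \frac{1095}{4} + \frac{28}{33} = \frac{36247}{132} \approx 274.6$)
$m = \frac{36247}{132} \approx 274.6$
$m - C{\left(\frac{43}{-153} \right)} = \frac{36247}{132} - - \frac{43}{-153} = \frac{36247}{132} - - \frac{43 \left(-1\right)}{153} = \frac{36247}{132} - \left(-1\right) \left(- \frac{43}{153}\right) = \frac{36247}{132} - \frac{43}{153} = \frac{1846705}{6732}$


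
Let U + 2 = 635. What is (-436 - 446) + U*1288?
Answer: 814422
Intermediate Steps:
U = 633 (U = -2 + 635 = 633)
(-436 - 446) + U*1288 = (-436 - 446) + 633*1288 = -882 + 815304 = 814422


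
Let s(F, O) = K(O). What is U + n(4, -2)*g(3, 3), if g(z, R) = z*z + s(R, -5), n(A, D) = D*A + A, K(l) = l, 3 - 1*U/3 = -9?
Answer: 20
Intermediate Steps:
U = 36 (U = 9 - 3*(-9) = 9 + 27 = 36)
s(F, O) = O
n(A, D) = A + A*D (n(A, D) = A*D + A = A + A*D)
g(z, R) = -5 + z² (g(z, R) = z*z - 5 = z² - 5 = -5 + z²)
U + n(4, -2)*g(3, 3) = 36 + (4*(1 - 2))*(-5 + 3²) = 36 + (4*(-1))*(-5 + 9) = 36 - 4*4 = 36 - 16 = 20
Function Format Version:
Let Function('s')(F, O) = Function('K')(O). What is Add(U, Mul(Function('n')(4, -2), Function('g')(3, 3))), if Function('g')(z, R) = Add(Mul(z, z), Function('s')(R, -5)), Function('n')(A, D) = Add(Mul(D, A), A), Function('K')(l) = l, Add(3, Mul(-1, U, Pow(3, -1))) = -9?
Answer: 20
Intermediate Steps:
U = 36 (U = Add(9, Mul(-3, -9)) = Add(9, 27) = 36)
Function('s')(F, O) = O
Function('n')(A, D) = Add(A, Mul(A, D)) (Function('n')(A, D) = Add(Mul(A, D), A) = Add(A, Mul(A, D)))
Function('g')(z, R) = Add(-5, Pow(z, 2)) (Function('g')(z, R) = Add(Mul(z, z), -5) = Add(Pow(z, 2), -5) = Add(-5, Pow(z, 2)))
Add(U, Mul(Function('n')(4, -2), Function('g')(3, 3))) = Add(36, Mul(Mul(4, Add(1, -2)), Add(-5, Pow(3, 2)))) = Add(36, Mul(Mul(4, -1), Add(-5, 9))) = Add(36, Mul(-4, 4)) = Add(36, -16) = 20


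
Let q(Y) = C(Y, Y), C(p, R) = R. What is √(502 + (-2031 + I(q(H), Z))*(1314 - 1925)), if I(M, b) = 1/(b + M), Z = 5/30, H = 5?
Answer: √1192913077/31 ≈ 1114.1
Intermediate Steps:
q(Y) = Y
Z = ⅙ (Z = 5*(1/30) = ⅙ ≈ 0.16667)
I(M, b) = 1/(M + b)
√(502 + (-2031 + I(q(H), Z))*(1314 - 1925)) = √(502 + (-2031 + 1/(5 + ⅙))*(1314 - 1925)) = √(502 + (-2031 + 1/(31/6))*(-611)) = √(502 + (-2031 + 6/31)*(-611)) = √(502 - 62955/31*(-611)) = √(502 + 38465505/31) = √(38481067/31) = √1192913077/31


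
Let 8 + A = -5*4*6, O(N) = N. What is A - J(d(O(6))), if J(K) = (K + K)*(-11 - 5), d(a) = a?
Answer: 64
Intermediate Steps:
A = -128 (A = -8 - 5*4*6 = -8 - 20*6 = -8 - 120 = -128)
J(K) = -32*K (J(K) = (2*K)*(-16) = -32*K)
A - J(d(O(6))) = -128 - (-32)*6 = -128 - 1*(-192) = -128 + 192 = 64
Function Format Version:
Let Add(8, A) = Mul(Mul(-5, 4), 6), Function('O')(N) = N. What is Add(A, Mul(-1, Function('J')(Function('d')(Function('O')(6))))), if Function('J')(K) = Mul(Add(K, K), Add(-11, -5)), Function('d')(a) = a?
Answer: 64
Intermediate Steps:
A = -128 (A = Add(-8, Mul(Mul(-5, 4), 6)) = Add(-8, Mul(-20, 6)) = Add(-8, -120) = -128)
Function('J')(K) = Mul(-32, K) (Function('J')(K) = Mul(Mul(2, K), -16) = Mul(-32, K))
Add(A, Mul(-1, Function('J')(Function('d')(Function('O')(6))))) = Add(-128, Mul(-1, Mul(-32, 6))) = Add(-128, Mul(-1, -192)) = Add(-128, 192) = 64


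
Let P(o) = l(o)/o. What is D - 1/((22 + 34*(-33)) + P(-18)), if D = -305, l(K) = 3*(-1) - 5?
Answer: -3018271/9896 ≈ -305.00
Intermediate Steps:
l(K) = -8 (l(K) = -3 - 5 = -8)
P(o) = -8/o
D - 1/((22 + 34*(-33)) + P(-18)) = -305 - 1/((22 + 34*(-33)) - 8/(-18)) = -305 - 1/((22 - 1122) - 8*(-1/18)) = -305 - 1/(-1100 + 4/9) = -305 - 1/(-9896/9) = -305 - 1*(-9/9896) = -305 + 9/9896 = -3018271/9896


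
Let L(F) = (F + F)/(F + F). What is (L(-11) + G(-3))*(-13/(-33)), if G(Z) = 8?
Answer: 39/11 ≈ 3.5455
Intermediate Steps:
L(F) = 1 (L(F) = (2*F)/((2*F)) = (2*F)*(1/(2*F)) = 1)
(L(-11) + G(-3))*(-13/(-33)) = (1 + 8)*(-13/(-33)) = 9*(-13*(-1/33)) = 9*(13/33) = 39/11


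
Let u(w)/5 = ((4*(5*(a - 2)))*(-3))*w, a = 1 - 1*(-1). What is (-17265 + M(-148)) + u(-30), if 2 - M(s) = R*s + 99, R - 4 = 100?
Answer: -1970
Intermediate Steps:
R = 104 (R = 4 + 100 = 104)
a = 2 (a = 1 + 1 = 2)
M(s) = -97 - 104*s (M(s) = 2 - (104*s + 99) = 2 - (99 + 104*s) = 2 + (-99 - 104*s) = -97 - 104*s)
u(w) = 0 (u(w) = 5*(((4*(5*(2 - 2)))*(-3))*w) = 5*(((4*(5*0))*(-3))*w) = 5*(((4*0)*(-3))*w) = 5*((0*(-3))*w) = 5*(0*w) = 5*0 = 0)
(-17265 + M(-148)) + u(-30) = (-17265 + (-97 - 104*(-148))) + 0 = (-17265 + (-97 + 15392)) + 0 = (-17265 + 15295) + 0 = -1970 + 0 = -1970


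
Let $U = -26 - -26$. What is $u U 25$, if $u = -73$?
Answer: $0$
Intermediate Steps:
$U = 0$ ($U = -26 + 26 = 0$)
$u U 25 = \left(-73\right) 0 \cdot 25 = 0 \cdot 25 = 0$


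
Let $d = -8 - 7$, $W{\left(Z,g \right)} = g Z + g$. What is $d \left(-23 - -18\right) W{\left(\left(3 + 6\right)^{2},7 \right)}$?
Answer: $43050$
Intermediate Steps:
$W{\left(Z,g \right)} = g + Z g$ ($W{\left(Z,g \right)} = Z g + g = g + Z g$)
$d = -15$
$d \left(-23 - -18\right) W{\left(\left(3 + 6\right)^{2},7 \right)} = - 15 \left(-23 - -18\right) 7 \left(1 + \left(3 + 6\right)^{2}\right) = - 15 \left(-23 + 18\right) 7 \left(1 + 9^{2}\right) = \left(-15\right) \left(-5\right) 7 \left(1 + 81\right) = 75 \cdot 7 \cdot 82 = 75 \cdot 574 = 43050$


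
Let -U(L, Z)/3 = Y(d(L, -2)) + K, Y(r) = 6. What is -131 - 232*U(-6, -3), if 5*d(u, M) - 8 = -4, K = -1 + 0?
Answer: 3349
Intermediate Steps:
K = -1
d(u, M) = ⅘ (d(u, M) = 8/5 + (⅕)*(-4) = 8/5 - ⅘ = ⅘)
U(L, Z) = -15 (U(L, Z) = -3*(6 - 1) = -3*5 = -15)
-131 - 232*U(-6, -3) = -131 - 232*(-15) = -131 + 3480 = 3349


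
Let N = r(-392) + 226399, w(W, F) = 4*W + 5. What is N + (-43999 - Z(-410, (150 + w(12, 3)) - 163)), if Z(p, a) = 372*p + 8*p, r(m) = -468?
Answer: 337732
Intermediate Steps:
w(W, F) = 5 + 4*W
Z(p, a) = 380*p
N = 225931 (N = -468 + 226399 = 225931)
N + (-43999 - Z(-410, (150 + w(12, 3)) - 163)) = 225931 + (-43999 - 380*(-410)) = 225931 + (-43999 - 1*(-155800)) = 225931 + (-43999 + 155800) = 225931 + 111801 = 337732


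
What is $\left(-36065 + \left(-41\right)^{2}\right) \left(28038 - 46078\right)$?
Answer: $620287360$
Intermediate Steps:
$\left(-36065 + \left(-41\right)^{2}\right) \left(28038 - 46078\right) = \left(-36065 + 1681\right) \left(-18040\right) = \left(-34384\right) \left(-18040\right) = 620287360$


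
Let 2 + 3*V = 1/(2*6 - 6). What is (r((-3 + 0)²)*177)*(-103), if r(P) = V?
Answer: 66847/6 ≈ 11141.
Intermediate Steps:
V = -11/18 (V = -⅔ + 1/(3*(2*6 - 6)) = -⅔ + 1/(3*(12 - 6)) = -⅔ + (⅓)/6 = -⅔ + (⅓)*(⅙) = -⅔ + 1/18 = -11/18 ≈ -0.61111)
r(P) = -11/18
(r((-3 + 0)²)*177)*(-103) = -11/18*177*(-103) = -649/6*(-103) = 66847/6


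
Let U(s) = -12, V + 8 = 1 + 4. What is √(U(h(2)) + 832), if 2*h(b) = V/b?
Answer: 2*√205 ≈ 28.636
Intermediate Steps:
V = -3 (V = -8 + (1 + 4) = -8 + 5 = -3)
h(b) = -3/(2*b) (h(b) = (-3/b)/2 = -3/(2*b))
√(U(h(2)) + 832) = √(-12 + 832) = √820 = 2*√205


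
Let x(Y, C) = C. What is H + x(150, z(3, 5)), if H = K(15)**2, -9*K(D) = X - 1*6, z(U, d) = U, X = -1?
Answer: 292/81 ≈ 3.6049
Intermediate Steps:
K(D) = 7/9 (K(D) = -(-1 - 1*6)/9 = -(-1 - 6)/9 = -1/9*(-7) = 7/9)
H = 49/81 (H = (7/9)**2 = 49/81 ≈ 0.60494)
H + x(150, z(3, 5)) = 49/81 + 3 = 292/81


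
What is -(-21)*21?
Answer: 441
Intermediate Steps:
-(-21)*21 = -1*(-441) = 441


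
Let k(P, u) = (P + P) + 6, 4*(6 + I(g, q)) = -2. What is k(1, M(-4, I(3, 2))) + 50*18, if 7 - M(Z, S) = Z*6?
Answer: 908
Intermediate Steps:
I(g, q) = -13/2 (I(g, q) = -6 + (¼)*(-2) = -6 - ½ = -13/2)
M(Z, S) = 7 - 6*Z (M(Z, S) = 7 - Z*6 = 7 - 6*Z)
k(P, u) = 6 + 2*P (k(P, u) = 2*P + 6 = 6 + 2*P)
k(1, M(-4, I(3, 2))) + 50*18 = (6 + 2*1) + 50*18 = (6 + 2) + 900 = 8 + 900 = 908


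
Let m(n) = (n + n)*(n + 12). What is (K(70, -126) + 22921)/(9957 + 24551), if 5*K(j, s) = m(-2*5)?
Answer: 22913/34508 ≈ 0.66399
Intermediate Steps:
m(n) = 2*n*(12 + n) (m(n) = (2*n)*(12 + n) = 2*n*(12 + n))
K(j, s) = -8 (K(j, s) = (2*(-2*5)*(12 - 2*5))/5 = (2*(-10)*(12 - 10))/5 = (2*(-10)*2)/5 = (1/5)*(-40) = -8)
(K(70, -126) + 22921)/(9957 + 24551) = (-8 + 22921)/(9957 + 24551) = 22913/34508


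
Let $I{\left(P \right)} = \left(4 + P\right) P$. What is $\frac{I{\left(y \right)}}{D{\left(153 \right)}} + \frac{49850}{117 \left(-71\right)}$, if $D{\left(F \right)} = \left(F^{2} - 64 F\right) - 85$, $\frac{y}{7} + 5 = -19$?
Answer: $- \frac{111423934}{28102581} \approx -3.9649$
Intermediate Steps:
$y = -168$ ($y = -35 + 7 \left(-19\right) = -35 - 133 = -168$)
$D{\left(F \right)} = -85 + F^{2} - 64 F$
$I{\left(P \right)} = P \left(4 + P\right)$
$\frac{I{\left(y \right)}}{D{\left(153 \right)}} + \frac{49850}{117 \left(-71\right)} = \frac{\left(-168\right) \left(4 - 168\right)}{-85 + 153^{2} - 9792} + \frac{49850}{117 \left(-71\right)} = \frac{\left(-168\right) \left(-164\right)}{-85 + 23409 - 9792} + \frac{49850}{-8307} = \frac{27552}{13532} + 49850 \left(- \frac{1}{8307}\right) = 27552 \cdot \frac{1}{13532} - \frac{49850}{8307} = \frac{6888}{3383} - \frac{49850}{8307} = - \frac{111423934}{28102581}$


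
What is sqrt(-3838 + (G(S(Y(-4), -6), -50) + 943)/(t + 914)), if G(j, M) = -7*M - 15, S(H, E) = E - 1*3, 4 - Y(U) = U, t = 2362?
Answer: 3*I*sqrt(14124110)/182 ≈ 61.948*I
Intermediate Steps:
Y(U) = 4 - U
S(H, E) = -3 + E (S(H, E) = E - 3 = -3 + E)
G(j, M) = -15 - 7*M
sqrt(-3838 + (G(S(Y(-4), -6), -50) + 943)/(t + 914)) = sqrt(-3838 + ((-15 - 7*(-50)) + 943)/(2362 + 914)) = sqrt(-3838 + ((-15 + 350) + 943)/3276) = sqrt(-3838 + (335 + 943)*(1/3276)) = sqrt(-3838 + 1278*(1/3276)) = sqrt(-3838 + 71/182) = sqrt(-698445/182) = 3*I*sqrt(14124110)/182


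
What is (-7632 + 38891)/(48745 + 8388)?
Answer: 31259/57133 ≈ 0.54713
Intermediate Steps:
(-7632 + 38891)/(48745 + 8388) = 31259/57133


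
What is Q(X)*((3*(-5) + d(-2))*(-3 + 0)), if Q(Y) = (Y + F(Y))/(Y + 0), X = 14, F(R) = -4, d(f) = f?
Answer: 255/7 ≈ 36.429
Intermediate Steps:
Q(Y) = (-4 + Y)/Y (Q(Y) = (Y - 4)/(Y + 0) = (-4 + Y)/Y)
Q(X)*((3*(-5) + d(-2))*(-3 + 0)) = ((-4 + 14)/14)*((3*(-5) - 2)*(-3 + 0)) = ((1/14)*10)*((-15 - 2)*(-3)) = 5*(-17*(-3))/7 = (5/7)*51 = 255/7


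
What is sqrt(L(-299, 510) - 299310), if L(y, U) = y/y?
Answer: I*sqrt(299309) ≈ 547.09*I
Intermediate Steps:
L(y, U) = 1
sqrt(L(-299, 510) - 299310) = sqrt(1 - 299310) = sqrt(-299309) = I*sqrt(299309)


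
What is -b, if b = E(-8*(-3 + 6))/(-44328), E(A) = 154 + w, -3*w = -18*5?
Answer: 23/5541 ≈ 0.0041509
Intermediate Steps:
w = 30 (w = -(-6)*5 = -⅓*(-90) = 30)
E(A) = 184 (E(A) = 154 + 30 = 184)
b = -23/5541 (b = 184/(-44328) = 184*(-1/44328) = -23/5541 ≈ -0.0041509)
-b = -1*(-23/5541) = 23/5541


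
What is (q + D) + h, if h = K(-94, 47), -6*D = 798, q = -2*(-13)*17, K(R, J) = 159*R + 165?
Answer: -14472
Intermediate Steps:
K(R, J) = 165 + 159*R
q = 442 (q = 26*17 = 442)
D = -133 (D = -1/6*798 = -133)
h = -14781 (h = 165 + 159*(-94) = 165 - 14946 = -14781)
(q + D) + h = (442 - 133) - 14781 = 309 - 14781 = -14472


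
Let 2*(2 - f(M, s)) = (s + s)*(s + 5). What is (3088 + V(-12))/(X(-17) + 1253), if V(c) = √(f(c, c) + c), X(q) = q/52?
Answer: 160576/65139 + 52*I*√94/65139 ≈ 2.4651 + 0.0077397*I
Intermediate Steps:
X(q) = q/52 (X(q) = q*(1/52) = q/52)
f(M, s) = 2 - s*(5 + s) (f(M, s) = 2 - (s + s)*(s + 5)/2 = 2 - 2*s*(5 + s)/2 = 2 - s*(5 + s))
V(c) = √(2 - c² - 4*c) (V(c) = √((2 - c² - 5*c) + c) = √(2 - c² - 4*c))
(3088 + V(-12))/(X(-17) + 1253) = (3088 + √(2 - 1*(-12)² - 4*(-12)))/((1/52)*(-17) + 1253) = (3088 + √(2 - 1*144 + 48))/(-17/52 + 1253) = (3088 + √(2 - 144 + 48))/(65139/52) = (3088 + √(-94))*(52/65139) = (3088 + I*√94)*(52/65139) = 160576/65139 + 52*I*√94/65139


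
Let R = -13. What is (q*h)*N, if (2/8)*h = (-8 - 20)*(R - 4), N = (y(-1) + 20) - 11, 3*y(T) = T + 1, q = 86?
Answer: 1473696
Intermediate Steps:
y(T) = 1/3 + T/3 (y(T) = (T + 1)/3 = (1 + T)/3 = 1/3 + T/3)
N = 9 (N = ((1/3 + (1/3)*(-1)) + 20) - 11 = ((1/3 - 1/3) + 20) - 11 = (0 + 20) - 11 = 20 - 11 = 9)
h = 1904 (h = 4*((-8 - 20)*(-13 - 4)) = 4*(-28*(-17)) = 4*476 = 1904)
(q*h)*N = (86*1904)*9 = 163744*9 = 1473696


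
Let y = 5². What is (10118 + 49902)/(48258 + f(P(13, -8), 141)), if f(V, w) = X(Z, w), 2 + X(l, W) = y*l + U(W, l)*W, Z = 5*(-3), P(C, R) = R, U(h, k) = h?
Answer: 30010/33881 ≈ 0.88575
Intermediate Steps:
y = 25
Z = -15
X(l, W) = -2 + W² + 25*l (X(l, W) = -2 + (25*l + W*W) = -2 + (25*l + W²) = -2 + (W² + 25*l) = -2 + W² + 25*l)
f(V, w) = -377 + w² (f(V, w) = -2 + w² + 25*(-15) = -2 + w² - 375 = -377 + w²)
(10118 + 49902)/(48258 + f(P(13, -8), 141)) = (10118 + 49902)/(48258 + (-377 + 141²)) = 60020/(48258 + (-377 + 19881)) = 60020/(48258 + 19504) = 60020/67762 = 60020*(1/67762) = 30010/33881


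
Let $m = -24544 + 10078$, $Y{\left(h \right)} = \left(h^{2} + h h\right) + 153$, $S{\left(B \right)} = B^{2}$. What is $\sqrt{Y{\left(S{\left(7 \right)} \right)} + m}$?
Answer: $i \sqrt{9511} \approx 97.524 i$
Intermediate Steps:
$Y{\left(h \right)} = 153 + 2 h^{2}$ ($Y{\left(h \right)} = \left(h^{2} + h^{2}\right) + 153 = 2 h^{2} + 153 = 153 + 2 h^{2}$)
$m = -14466$
$\sqrt{Y{\left(S{\left(7 \right)} \right)} + m} = \sqrt{\left(153 + 2 \left(7^{2}\right)^{2}\right) - 14466} = \sqrt{\left(153 + 2 \cdot 49^{2}\right) - 14466} = \sqrt{\left(153 + 2 \cdot 2401\right) - 14466} = \sqrt{\left(153 + 4802\right) - 14466} = \sqrt{4955 - 14466} = \sqrt{-9511} = i \sqrt{9511}$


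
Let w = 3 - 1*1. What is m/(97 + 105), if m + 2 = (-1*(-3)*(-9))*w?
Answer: -28/101 ≈ -0.27723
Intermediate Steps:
w = 2 (w = 3 - 1 = 2)
m = -56 (m = -2 + (-1*(-3)*(-9))*2 = -2 + (3*(-9))*2 = -2 - 27*2 = -2 - 54 = -56)
m/(97 + 105) = -56/(97 + 105) = -56/202 = -56*1/202 = -28/101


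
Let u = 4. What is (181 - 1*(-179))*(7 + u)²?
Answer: 43560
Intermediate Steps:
(181 - 1*(-179))*(7 + u)² = (181 - 1*(-179))*(7 + 4)² = (181 + 179)*11² = 360*121 = 43560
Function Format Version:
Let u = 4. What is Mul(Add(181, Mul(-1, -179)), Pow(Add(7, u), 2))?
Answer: 43560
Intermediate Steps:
Mul(Add(181, Mul(-1, -179)), Pow(Add(7, u), 2)) = Mul(Add(181, Mul(-1, -179)), Pow(Add(7, 4), 2)) = Mul(Add(181, 179), Pow(11, 2)) = Mul(360, 121) = 43560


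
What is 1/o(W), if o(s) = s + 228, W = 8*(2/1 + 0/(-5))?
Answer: 1/244 ≈ 0.0040984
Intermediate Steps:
W = 16 (W = 8*(2*1 + 0*(-1/5)) = 8*(2 + 0) = 8*2 = 16)
o(s) = 228 + s
1/o(W) = 1/(228 + 16) = 1/244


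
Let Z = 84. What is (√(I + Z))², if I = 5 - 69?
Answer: 20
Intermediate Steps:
I = -64
(√(I + Z))² = (√(-64 + 84))² = (√20)² = (2*√5)² = 20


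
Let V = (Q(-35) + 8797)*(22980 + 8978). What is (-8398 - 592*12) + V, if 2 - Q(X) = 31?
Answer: 280192242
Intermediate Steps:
Q(X) = -29 (Q(X) = 2 - 1*31 = 2 - 31 = -29)
V = 280207744 (V = (-29 + 8797)*(22980 + 8978) = 8768*31958 = 280207744)
(-8398 - 592*12) + V = (-8398 - 592*12) + 280207744 = (-8398 - 7104) + 280207744 = -15502 + 280207744 = 280192242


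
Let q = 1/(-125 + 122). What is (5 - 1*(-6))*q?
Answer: -11/3 ≈ -3.6667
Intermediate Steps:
q = -⅓ (q = 1/(-3) = -⅓ ≈ -0.33333)
(5 - 1*(-6))*q = (5 - 1*(-6))*(-⅓) = (5 + 6)*(-⅓) = 11*(-⅓) = -11/3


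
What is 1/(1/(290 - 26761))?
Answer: -26471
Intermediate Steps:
1/(1/(290 - 26761)) = 1/(1/(-26471)) = 1/(-1/26471) = -26471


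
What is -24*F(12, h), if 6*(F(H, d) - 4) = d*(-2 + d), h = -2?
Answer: -128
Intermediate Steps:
F(H, d) = 4 + d*(-2 + d)/6 (F(H, d) = 4 + (d*(-2 + d))/6 = 4 + d*(-2 + d)/6)
-24*F(12, h) = -24*(4 - 1/3*(-2) + (1/6)*(-2)**2) = -24*(4 + 2/3 + (1/6)*4) = -24*(4 + 2/3 + 2/3) = -24*16/3 = -128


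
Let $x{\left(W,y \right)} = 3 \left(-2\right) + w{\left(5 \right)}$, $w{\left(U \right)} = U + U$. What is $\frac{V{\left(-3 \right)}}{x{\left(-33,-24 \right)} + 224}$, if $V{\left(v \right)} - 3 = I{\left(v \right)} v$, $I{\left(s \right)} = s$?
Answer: $\frac{1}{19} \approx 0.052632$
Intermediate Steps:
$w{\left(U \right)} = 2 U$
$V{\left(v \right)} = 3 + v^{2}$ ($V{\left(v \right)} = 3 + v v = 3 + v^{2}$)
$x{\left(W,y \right)} = 4$ ($x{\left(W,y \right)} = 3 \left(-2\right) + 2 \cdot 5 = -6 + 10 = 4$)
$\frac{V{\left(-3 \right)}}{x{\left(-33,-24 \right)} + 224} = \frac{3 + \left(-3\right)^{2}}{4 + 224} = \frac{3 + 9}{228} = 12 \cdot \frac{1}{228} = \frac{1}{19}$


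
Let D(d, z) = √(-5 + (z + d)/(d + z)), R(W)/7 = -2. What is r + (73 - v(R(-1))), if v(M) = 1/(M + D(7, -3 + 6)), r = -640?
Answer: -56693/100 + I/100 ≈ -566.93 + 0.01*I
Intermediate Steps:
R(W) = -14 (R(W) = 7*(-2) = -14)
D(d, z) = 2*I (D(d, z) = √(-5 + (d + z)/(d + z)) = √(-5 + 1) = √(-4) = 2*I)
v(M) = 1/(M + 2*I)
r + (73 - v(R(-1))) = -640 + (73 - 1/(-14 + 2*I)) = -640 + (73 - (-14 - 2*I)/200) = -567 - (-14 - 2*I)/200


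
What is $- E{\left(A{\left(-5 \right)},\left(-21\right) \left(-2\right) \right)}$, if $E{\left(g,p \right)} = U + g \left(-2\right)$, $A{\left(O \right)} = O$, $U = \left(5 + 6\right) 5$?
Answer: $-65$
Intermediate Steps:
$U = 55$ ($U = 11 \cdot 5 = 55$)
$E{\left(g,p \right)} = 55 - 2 g$ ($E{\left(g,p \right)} = 55 + g \left(-2\right) = 55 - 2 g$)
$- E{\left(A{\left(-5 \right)},\left(-21\right) \left(-2\right) \right)} = - (55 - -10) = - (55 + 10) = \left(-1\right) 65 = -65$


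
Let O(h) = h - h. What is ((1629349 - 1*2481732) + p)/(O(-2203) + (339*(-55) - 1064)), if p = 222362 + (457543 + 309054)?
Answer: -136576/19709 ≈ -6.9296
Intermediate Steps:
O(h) = 0
p = 988959 (p = 222362 + 766597 = 988959)
((1629349 - 1*2481732) + p)/(O(-2203) + (339*(-55) - 1064)) = ((1629349 - 1*2481732) + 988959)/(0 + (339*(-55) - 1064)) = ((1629349 - 2481732) + 988959)/(0 + (-18645 - 1064)) = (-852383 + 988959)/(0 - 19709) = 136576/(-19709) = 136576*(-1/19709) = -136576/19709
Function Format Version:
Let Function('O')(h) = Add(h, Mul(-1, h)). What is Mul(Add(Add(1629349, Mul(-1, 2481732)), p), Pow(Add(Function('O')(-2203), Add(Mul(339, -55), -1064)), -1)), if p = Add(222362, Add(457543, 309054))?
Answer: Rational(-136576, 19709) ≈ -6.9296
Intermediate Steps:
Function('O')(h) = 0
p = 988959 (p = Add(222362, 766597) = 988959)
Mul(Add(Add(1629349, Mul(-1, 2481732)), p), Pow(Add(Function('O')(-2203), Add(Mul(339, -55), -1064)), -1)) = Mul(Add(Add(1629349, Mul(-1, 2481732)), 988959), Pow(Add(0, Add(Mul(339, -55), -1064)), -1)) = Mul(Add(Add(1629349, -2481732), 988959), Pow(Add(0, Add(-18645, -1064)), -1)) = Mul(Add(-852383, 988959), Pow(Add(0, -19709), -1)) = Mul(136576, Pow(-19709, -1)) = Mul(136576, Rational(-1, 19709)) = Rational(-136576, 19709)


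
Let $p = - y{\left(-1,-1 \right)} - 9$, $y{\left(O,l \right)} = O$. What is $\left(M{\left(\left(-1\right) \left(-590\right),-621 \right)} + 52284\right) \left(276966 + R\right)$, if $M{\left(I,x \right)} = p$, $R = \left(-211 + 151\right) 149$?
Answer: $14011327176$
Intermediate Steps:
$R = -8940$ ($R = \left(-60\right) 149 = -8940$)
$p = -8$ ($p = \left(-1\right) \left(-1\right) - 9 = 1 - 9 = -8$)
$M{\left(I,x \right)} = -8$
$\left(M{\left(\left(-1\right) \left(-590\right),-621 \right)} + 52284\right) \left(276966 + R\right) = \left(-8 + 52284\right) \left(276966 - 8940\right) = 52276 \cdot 268026 = 14011327176$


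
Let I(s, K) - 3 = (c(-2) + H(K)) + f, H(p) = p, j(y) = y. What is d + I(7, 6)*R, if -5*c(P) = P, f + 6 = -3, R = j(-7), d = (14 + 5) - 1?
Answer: 76/5 ≈ 15.200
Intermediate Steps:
d = 18 (d = 19 - 1 = 18)
R = -7
f = -9 (f = -6 - 3 = -9)
c(P) = -P/5
I(s, K) = -28/5 + K (I(s, K) = 3 + ((-1/5*(-2) + K) - 9) = 3 + ((2/5 + K) - 9) = 3 + (-43/5 + K) = -28/5 + K)
d + I(7, 6)*R = 18 + (-28/5 + 6)*(-7) = 18 + (2/5)*(-7) = 18 - 14/5 = 76/5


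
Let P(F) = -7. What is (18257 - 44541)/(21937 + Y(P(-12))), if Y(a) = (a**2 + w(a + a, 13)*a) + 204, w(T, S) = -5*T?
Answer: -6571/5425 ≈ -1.2112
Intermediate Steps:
Y(a) = 204 - 9*a**2 (Y(a) = (a**2 + (-5*(a + a))*a) + 204 = (a**2 + (-10*a)*a) + 204 = (a**2 - 10*a**2) + 204 = -9*a**2 + 204 = 204 - 9*a**2)
(18257 - 44541)/(21937 + Y(P(-12))) = (18257 - 44541)/(21937 + (204 - 9*(-7)**2)) = -26284/(21937 + (204 - 9*49)) = -26284/(21937 + (204 - 441)) = -26284/(21937 - 237) = -26284/21700 = -26284*1/21700 = -6571/5425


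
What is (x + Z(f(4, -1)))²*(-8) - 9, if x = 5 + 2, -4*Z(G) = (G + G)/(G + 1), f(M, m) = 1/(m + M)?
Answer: -3097/8 ≈ -387.13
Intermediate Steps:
f(M, m) = 1/(M + m)
Z(G) = -G/(2*(1 + G)) (Z(G) = -(G + G)/(4*(G + 1)) = -2*G/(4*(1 + G)) = -G/(2*(1 + G)))
x = 7
(x + Z(f(4, -1)))²*(-8) - 9 = (7 - 1/((4 - 1)*(2 + 2/(4 - 1))))²*(-8) - 9 = (7 - 1/(3*(2 + 2/3)))²*(-8) - 9 = (7 - 1*⅓/(2 + 2*(⅓)))²*(-8) - 9 = (7 - 1*⅓/(2 + ⅔))²*(-8) - 9 = (7 - 1*⅓/8/3)²*(-8) - 9 = (7 - 1*⅓*3/8)²*(-8) - 9 = (7 - ⅛)²*(-8) - 9 = (55/8)²*(-8) - 9 = (3025/64)*(-8) - 9 = -3025/8 - 9 = -3097/8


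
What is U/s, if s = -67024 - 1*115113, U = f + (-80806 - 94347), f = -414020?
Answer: 589173/182137 ≈ 3.2348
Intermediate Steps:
U = -589173 (U = -414020 + (-80806 - 94347) = -414020 - 175153 = -589173)
s = -182137 (s = -67024 - 115113 = -182137)
U/s = -589173/(-182137) = -589173*(-1/182137) = 589173/182137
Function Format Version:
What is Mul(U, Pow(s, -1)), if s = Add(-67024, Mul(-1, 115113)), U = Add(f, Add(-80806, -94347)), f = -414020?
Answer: Rational(589173, 182137) ≈ 3.2348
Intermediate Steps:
U = -589173 (U = Add(-414020, Add(-80806, -94347)) = Add(-414020, -175153) = -589173)
s = -182137 (s = Add(-67024, -115113) = -182137)
Mul(U, Pow(s, -1)) = Mul(-589173, Pow(-182137, -1)) = Mul(-589173, Rational(-1, 182137)) = Rational(589173, 182137)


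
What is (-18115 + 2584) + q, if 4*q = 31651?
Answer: -30473/4 ≈ -7618.3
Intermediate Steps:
q = 31651/4 (q = (¼)*31651 = 31651/4 ≈ 7912.8)
(-18115 + 2584) + q = (-18115 + 2584) + 31651/4 = -15531 + 31651/4 = -30473/4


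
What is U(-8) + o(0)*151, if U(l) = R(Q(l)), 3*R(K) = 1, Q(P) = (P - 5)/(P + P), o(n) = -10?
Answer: -4529/3 ≈ -1509.7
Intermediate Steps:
Q(P) = (-5 + P)/(2*P) (Q(P) = (-5 + P)/((2*P)) = (-5 + P)*(1/(2*P)) = (-5 + P)/(2*P))
R(K) = ⅓ (R(K) = (⅓)*1 = ⅓)
U(l) = ⅓
U(-8) + o(0)*151 = ⅓ - 10*151 = ⅓ - 1510 = -4529/3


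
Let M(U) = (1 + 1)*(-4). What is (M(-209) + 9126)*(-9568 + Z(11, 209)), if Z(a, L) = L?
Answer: -85335362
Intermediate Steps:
M(U) = -8 (M(U) = 2*(-4) = -8)
(M(-209) + 9126)*(-9568 + Z(11, 209)) = (-8 + 9126)*(-9568 + 209) = 9118*(-9359) = -85335362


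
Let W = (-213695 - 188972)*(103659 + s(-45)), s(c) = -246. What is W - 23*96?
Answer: -41641004679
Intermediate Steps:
W = -41641002471 (W = (-213695 - 188972)*(103659 - 246) = -402667*103413 = -41641002471)
W - 23*96 = -41641002471 - 23*96 = -41641002471 - 1*2208 = -41641002471 - 2208 = -41641004679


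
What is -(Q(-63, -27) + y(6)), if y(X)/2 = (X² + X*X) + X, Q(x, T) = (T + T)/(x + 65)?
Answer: -129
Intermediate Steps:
Q(x, T) = 2*T/(65 + x) (Q(x, T) = (2*T)/(65 + x) = 2*T/(65 + x))
y(X) = 2*X + 4*X² (y(X) = 2*((X² + X*X) + X) = 2*((X² + X²) + X) = 2*(2*X² + X) = 2*(X + 2*X²) = 2*X + 4*X²)
-(Q(-63, -27) + y(6)) = -(2*(-27)/(65 - 63) + 2*6*(1 + 2*6)) = -(2*(-27)/2 + 2*6*(1 + 12)) = -(2*(-27)*(½) + 2*6*13) = -(-27 + 156) = -1*129 = -129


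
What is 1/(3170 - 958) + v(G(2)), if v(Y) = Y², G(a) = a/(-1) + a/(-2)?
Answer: 19909/2212 ≈ 9.0005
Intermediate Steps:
G(a) = -3*a/2 (G(a) = a*(-1) + a*(-½) = -a - a/2 = -3*a/2)
1/(3170 - 958) + v(G(2)) = 1/(3170 - 958) + (-3/2*2)² = 1/2212 + (-3)² = 1/2212 + 9 = 19909/2212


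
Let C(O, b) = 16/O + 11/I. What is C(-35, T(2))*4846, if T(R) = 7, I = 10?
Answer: 21807/7 ≈ 3115.3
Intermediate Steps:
C(O, b) = 11/10 + 16/O (C(O, b) = 16/O + 11/10 = 11/10 + 16/O)
C(-35, T(2))*4846 = (11/10 + 16/(-35))*4846 = (11/10 + 16*(-1/35))*4846 = (11/10 - 16/35)*4846 = (9/14)*4846 = 21807/7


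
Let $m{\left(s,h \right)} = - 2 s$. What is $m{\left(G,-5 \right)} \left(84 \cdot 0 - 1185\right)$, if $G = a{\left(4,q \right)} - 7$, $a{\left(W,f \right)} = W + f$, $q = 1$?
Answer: $-4740$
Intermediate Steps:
$G = -2$ ($G = \left(4 + 1\right) - 7 = 5 - 7 = -2$)
$m{\left(G,-5 \right)} \left(84 \cdot 0 - 1185\right) = \left(-2\right) \left(-2\right) \left(84 \cdot 0 - 1185\right) = 4 \left(0 - 1185\right) = 4 \left(-1185\right) = -4740$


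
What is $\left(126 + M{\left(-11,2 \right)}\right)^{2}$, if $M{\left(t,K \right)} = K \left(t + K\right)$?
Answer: $11664$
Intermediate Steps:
$M{\left(t,K \right)} = K \left(K + t\right)$
$\left(126 + M{\left(-11,2 \right)}\right)^{2} = \left(126 + 2 \left(2 - 11\right)\right)^{2} = \left(126 + 2 \left(-9\right)\right)^{2} = \left(126 - 18\right)^{2} = 108^{2} = 11664$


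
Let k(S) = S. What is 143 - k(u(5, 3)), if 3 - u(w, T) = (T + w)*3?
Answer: 164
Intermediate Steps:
u(w, T) = 3 - 3*T - 3*w (u(w, T) = 3 - (T + w)*3 = 3 - (3*T + 3*w) = 3 + (-3*T - 3*w) = 3 - 3*T - 3*w)
143 - k(u(5, 3)) = 143 - (3 - 3*3 - 3*5) = 143 - (3 - 9 - 15) = 143 - 1*(-21) = 143 + 21 = 164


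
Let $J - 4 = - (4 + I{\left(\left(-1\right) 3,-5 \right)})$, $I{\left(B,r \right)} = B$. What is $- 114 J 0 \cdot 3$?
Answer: $0$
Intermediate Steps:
$J = 3$ ($J = 4 - \left(4 - 3\right) = 4 - 1 = 3$)
$- 114 J 0 \cdot 3 = - 114 \cdot 3 \cdot 0 \cdot 3 = - 114 \cdot 0 \cdot 3 = \left(-114\right) 0 = 0$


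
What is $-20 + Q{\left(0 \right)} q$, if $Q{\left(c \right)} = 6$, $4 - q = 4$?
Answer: $-20$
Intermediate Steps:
$q = 0$ ($q = 4 - 4 = 0$)
$-20 + Q{\left(0 \right)} q = -20 + 6 \cdot 0 = -20 + 0 = -20$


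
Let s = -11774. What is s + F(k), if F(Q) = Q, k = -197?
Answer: -11971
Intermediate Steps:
s + F(k) = -11774 - 197 = -11971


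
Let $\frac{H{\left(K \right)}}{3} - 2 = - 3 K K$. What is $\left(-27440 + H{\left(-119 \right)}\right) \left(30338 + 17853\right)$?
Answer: $-7463966653$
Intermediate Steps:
$H{\left(K \right)} = 6 - 9 K^{2}$ ($H{\left(K \right)} = 6 + 3 - 3 K K = 6 + 3 \left(- 3 K^{2}\right) = 6 - 9 K^{2}$)
$\left(-27440 + H{\left(-119 \right)}\right) \left(30338 + 17853\right) = \left(-27440 + \left(6 - 9 \left(-119\right)^{2}\right)\right) \left(30338 + 17853\right) = \left(-27440 + \left(6 - 127449\right)\right) 48191 = \left(-27440 - 127443\right) 48191 = \left(-154883\right) 48191 = -7463966653$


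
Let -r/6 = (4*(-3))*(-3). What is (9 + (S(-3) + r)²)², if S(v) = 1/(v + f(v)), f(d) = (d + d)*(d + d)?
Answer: 2581039303444900/1185921 ≈ 2.1764e+9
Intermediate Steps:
f(d) = 4*d² (f(d) = (2*d)*(2*d) = 4*d²)
S(v) = 1/(v + 4*v²)
r = -216 (r = -6*4*(-3)*(-3) = -(-72)*(-3) = -6*36 = -216)
(9 + (S(-3) + r)²)² = (9 + (1/((-3)*(1 + 4*(-3))) - 216)²)² = (9 + (-1/(3*(1 - 12)) - 216)²)² = (9 + (-⅓/(-11) - 216)²)² = (9 + (-⅓*(-1/11) - 216)²)² = (9 + (1/33 - 216)²)² = (9 + (-7127/33)²)² = (9 + 50794129/1089)² = (50803930/1089)² = 2581039303444900/1185921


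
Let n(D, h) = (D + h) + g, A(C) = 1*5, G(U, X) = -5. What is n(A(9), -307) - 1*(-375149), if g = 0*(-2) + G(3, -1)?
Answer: 374842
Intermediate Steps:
g = -5 (g = 0*(-2) - 5 = 0 - 5 = -5)
A(C) = 5
n(D, h) = -5 + D + h (n(D, h) = (D + h) - 5 = -5 + D + h)
n(A(9), -307) - 1*(-375149) = (-5 + 5 - 307) - 1*(-375149) = -307 + 375149 = 374842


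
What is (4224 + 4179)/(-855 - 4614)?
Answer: -2801/1823 ≈ -1.5365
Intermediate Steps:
(4224 + 4179)/(-855 - 4614) = 8403/(-5469) = 8403*(-1/5469) = -2801/1823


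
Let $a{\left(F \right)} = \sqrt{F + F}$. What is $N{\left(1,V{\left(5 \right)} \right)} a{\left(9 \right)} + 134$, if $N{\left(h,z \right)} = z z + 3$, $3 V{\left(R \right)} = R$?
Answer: $134 + \frac{52 \sqrt{2}}{3} \approx 158.51$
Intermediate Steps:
$V{\left(R \right)} = \frac{R}{3}$
$N{\left(h,z \right)} = 3 + z^{2}$ ($N{\left(h,z \right)} = z^{2} + 3 = 3 + z^{2}$)
$a{\left(F \right)} = \sqrt{2} \sqrt{F}$ ($a{\left(F \right)} = \sqrt{2 F} = \sqrt{2} \sqrt{F}$)
$N{\left(1,V{\left(5 \right)} \right)} a{\left(9 \right)} + 134 = \left(3 + \left(\frac{1}{3} \cdot 5\right)^{2}\right) \sqrt{2} \sqrt{9} + 134 = \left(3 + \left(\frac{5}{3}\right)^{2}\right) \sqrt{2} \cdot 3 + 134 = \left(3 + \frac{25}{9}\right) 3 \sqrt{2} + 134 = \frac{52 \cdot 3 \sqrt{2}}{9} + 134 = \frac{52 \sqrt{2}}{3} + 134 = 134 + \frac{52 \sqrt{2}}{3}$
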